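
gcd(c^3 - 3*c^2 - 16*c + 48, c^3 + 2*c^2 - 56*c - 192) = c + 4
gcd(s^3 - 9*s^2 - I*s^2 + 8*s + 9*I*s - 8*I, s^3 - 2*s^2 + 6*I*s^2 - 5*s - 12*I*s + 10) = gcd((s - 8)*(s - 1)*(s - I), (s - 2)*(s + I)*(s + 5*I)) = 1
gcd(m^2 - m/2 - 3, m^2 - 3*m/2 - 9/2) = m + 3/2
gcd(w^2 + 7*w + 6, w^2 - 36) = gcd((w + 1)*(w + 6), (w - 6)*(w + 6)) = w + 6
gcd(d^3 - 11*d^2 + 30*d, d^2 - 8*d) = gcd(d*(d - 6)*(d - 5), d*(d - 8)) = d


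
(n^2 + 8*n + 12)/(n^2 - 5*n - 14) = (n + 6)/(n - 7)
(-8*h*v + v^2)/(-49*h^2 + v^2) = v*(8*h - v)/(49*h^2 - v^2)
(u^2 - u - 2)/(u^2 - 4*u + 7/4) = 4*(u^2 - u - 2)/(4*u^2 - 16*u + 7)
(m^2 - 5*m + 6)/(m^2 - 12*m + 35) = (m^2 - 5*m + 6)/(m^2 - 12*m + 35)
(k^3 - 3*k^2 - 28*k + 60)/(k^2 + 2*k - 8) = (k^2 - k - 30)/(k + 4)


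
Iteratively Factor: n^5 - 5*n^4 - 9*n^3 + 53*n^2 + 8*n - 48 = (n + 1)*(n^4 - 6*n^3 - 3*n^2 + 56*n - 48) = (n + 1)*(n + 3)*(n^3 - 9*n^2 + 24*n - 16) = (n - 4)*(n + 1)*(n + 3)*(n^2 - 5*n + 4) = (n - 4)*(n - 1)*(n + 1)*(n + 3)*(n - 4)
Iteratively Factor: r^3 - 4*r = (r)*(r^2 - 4) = r*(r - 2)*(r + 2)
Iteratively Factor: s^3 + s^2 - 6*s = (s - 2)*(s^2 + 3*s) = s*(s - 2)*(s + 3)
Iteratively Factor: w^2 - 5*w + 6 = (w - 2)*(w - 3)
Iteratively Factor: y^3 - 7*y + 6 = (y - 1)*(y^2 + y - 6) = (y - 2)*(y - 1)*(y + 3)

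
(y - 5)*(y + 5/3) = y^2 - 10*y/3 - 25/3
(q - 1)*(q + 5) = q^2 + 4*q - 5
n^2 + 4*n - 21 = (n - 3)*(n + 7)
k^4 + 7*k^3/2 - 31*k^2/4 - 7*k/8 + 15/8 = (k - 3/2)*(k - 1/2)*(k + 1/2)*(k + 5)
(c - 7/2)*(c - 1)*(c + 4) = c^3 - c^2/2 - 29*c/2 + 14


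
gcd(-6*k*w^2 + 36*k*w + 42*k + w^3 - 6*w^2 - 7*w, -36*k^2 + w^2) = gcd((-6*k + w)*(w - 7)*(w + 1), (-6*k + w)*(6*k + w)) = -6*k + w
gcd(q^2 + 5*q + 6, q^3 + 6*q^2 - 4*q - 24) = q + 2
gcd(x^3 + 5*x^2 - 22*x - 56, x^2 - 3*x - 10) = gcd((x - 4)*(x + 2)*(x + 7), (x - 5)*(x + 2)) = x + 2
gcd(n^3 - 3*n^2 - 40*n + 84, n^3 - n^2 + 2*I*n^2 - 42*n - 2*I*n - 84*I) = n^2 - n - 42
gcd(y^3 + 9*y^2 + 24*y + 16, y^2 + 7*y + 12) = y + 4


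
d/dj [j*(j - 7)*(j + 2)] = 3*j^2 - 10*j - 14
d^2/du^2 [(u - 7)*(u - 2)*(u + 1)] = 6*u - 16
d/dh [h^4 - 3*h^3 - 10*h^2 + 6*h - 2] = 4*h^3 - 9*h^2 - 20*h + 6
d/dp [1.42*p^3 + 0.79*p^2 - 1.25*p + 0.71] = 4.26*p^2 + 1.58*p - 1.25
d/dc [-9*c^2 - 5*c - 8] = -18*c - 5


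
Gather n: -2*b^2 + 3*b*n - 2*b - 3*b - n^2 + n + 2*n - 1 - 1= -2*b^2 - 5*b - n^2 + n*(3*b + 3) - 2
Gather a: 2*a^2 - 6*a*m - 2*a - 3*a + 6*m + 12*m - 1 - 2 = 2*a^2 + a*(-6*m - 5) + 18*m - 3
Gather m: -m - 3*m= -4*m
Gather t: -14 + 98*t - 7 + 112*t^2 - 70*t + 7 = 112*t^2 + 28*t - 14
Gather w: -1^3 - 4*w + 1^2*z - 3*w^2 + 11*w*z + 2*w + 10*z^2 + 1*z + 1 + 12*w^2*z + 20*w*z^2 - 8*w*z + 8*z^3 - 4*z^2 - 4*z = w^2*(12*z - 3) + w*(20*z^2 + 3*z - 2) + 8*z^3 + 6*z^2 - 2*z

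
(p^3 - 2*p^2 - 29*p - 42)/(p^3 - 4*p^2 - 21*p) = (p + 2)/p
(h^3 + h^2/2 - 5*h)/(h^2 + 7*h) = (h^2 + h/2 - 5)/(h + 7)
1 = 1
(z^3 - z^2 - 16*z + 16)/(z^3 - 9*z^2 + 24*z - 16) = (z + 4)/(z - 4)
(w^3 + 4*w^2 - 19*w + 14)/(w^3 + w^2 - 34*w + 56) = (w - 1)/(w - 4)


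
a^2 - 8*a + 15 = (a - 5)*(a - 3)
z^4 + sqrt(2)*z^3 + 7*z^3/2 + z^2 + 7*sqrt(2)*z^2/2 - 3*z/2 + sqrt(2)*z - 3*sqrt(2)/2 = (z - 1/2)*(z + 1)*(z + 3)*(z + sqrt(2))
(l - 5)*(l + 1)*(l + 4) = l^3 - 21*l - 20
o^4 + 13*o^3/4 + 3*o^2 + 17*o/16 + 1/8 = (o + 1/4)*(o + 1/2)^2*(o + 2)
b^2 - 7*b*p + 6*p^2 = (b - 6*p)*(b - p)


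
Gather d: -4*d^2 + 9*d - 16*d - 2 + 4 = -4*d^2 - 7*d + 2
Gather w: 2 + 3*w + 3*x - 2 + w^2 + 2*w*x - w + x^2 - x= w^2 + w*(2*x + 2) + x^2 + 2*x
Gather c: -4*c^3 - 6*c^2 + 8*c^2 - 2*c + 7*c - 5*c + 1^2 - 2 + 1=-4*c^3 + 2*c^2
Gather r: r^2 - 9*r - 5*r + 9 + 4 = r^2 - 14*r + 13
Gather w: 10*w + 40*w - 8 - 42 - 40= 50*w - 90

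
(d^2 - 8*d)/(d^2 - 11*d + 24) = d/(d - 3)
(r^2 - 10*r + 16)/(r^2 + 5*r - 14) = (r - 8)/(r + 7)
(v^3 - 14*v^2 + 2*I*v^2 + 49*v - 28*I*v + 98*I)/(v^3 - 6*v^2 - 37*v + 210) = (v^2 + v*(-7 + 2*I) - 14*I)/(v^2 + v - 30)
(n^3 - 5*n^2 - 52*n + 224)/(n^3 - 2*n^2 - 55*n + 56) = (n - 4)/(n - 1)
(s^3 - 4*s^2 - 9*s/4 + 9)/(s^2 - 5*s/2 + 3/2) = (s^2 - 5*s/2 - 6)/(s - 1)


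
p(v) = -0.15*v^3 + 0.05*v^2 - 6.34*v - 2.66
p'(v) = -0.45*v^2 + 0.1*v - 6.34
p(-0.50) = 0.54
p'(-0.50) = -6.50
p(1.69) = -13.96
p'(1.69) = -7.46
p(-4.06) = 33.94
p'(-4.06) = -14.16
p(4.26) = -40.36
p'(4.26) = -14.08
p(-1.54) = 7.77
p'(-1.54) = -7.56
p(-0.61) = 1.26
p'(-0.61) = -6.57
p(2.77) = -23.03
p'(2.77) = -9.52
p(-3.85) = 31.05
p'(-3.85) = -13.40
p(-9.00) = 167.80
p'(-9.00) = -43.69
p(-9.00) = 167.80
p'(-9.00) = -43.69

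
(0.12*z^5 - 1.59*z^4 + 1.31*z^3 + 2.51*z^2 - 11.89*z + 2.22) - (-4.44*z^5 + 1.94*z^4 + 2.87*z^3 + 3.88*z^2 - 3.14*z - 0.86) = 4.56*z^5 - 3.53*z^4 - 1.56*z^3 - 1.37*z^2 - 8.75*z + 3.08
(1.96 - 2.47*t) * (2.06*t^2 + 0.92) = -5.0882*t^3 + 4.0376*t^2 - 2.2724*t + 1.8032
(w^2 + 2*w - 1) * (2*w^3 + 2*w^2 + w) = 2*w^5 + 6*w^4 + 3*w^3 - w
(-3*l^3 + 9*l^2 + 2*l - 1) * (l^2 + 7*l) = -3*l^5 - 12*l^4 + 65*l^3 + 13*l^2 - 7*l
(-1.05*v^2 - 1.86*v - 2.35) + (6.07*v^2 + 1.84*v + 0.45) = 5.02*v^2 - 0.02*v - 1.9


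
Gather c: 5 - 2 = 3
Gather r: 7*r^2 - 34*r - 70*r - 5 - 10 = 7*r^2 - 104*r - 15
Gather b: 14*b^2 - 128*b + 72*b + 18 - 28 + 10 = 14*b^2 - 56*b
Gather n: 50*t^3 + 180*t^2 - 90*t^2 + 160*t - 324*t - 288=50*t^3 + 90*t^2 - 164*t - 288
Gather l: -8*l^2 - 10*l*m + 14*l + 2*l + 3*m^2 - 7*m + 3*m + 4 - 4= -8*l^2 + l*(16 - 10*m) + 3*m^2 - 4*m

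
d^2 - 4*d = d*(d - 4)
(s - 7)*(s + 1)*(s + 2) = s^3 - 4*s^2 - 19*s - 14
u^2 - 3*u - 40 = (u - 8)*(u + 5)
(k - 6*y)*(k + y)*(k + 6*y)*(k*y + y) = k^4*y + k^3*y^2 + k^3*y - 36*k^2*y^3 + k^2*y^2 - 36*k*y^4 - 36*k*y^3 - 36*y^4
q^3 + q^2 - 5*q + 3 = (q - 1)^2*(q + 3)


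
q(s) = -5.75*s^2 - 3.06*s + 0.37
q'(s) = -11.5*s - 3.06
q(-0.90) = -1.53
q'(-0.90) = 7.29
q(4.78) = -145.64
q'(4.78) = -58.03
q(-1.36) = -6.10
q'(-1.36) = 12.58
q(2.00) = -28.75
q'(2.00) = -26.06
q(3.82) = -95.23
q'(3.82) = -46.99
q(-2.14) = -19.41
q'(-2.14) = 21.55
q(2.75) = -51.53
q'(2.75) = -34.68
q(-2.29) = -22.78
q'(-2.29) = 23.28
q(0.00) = 0.37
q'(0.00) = -3.06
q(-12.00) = -790.91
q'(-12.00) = 134.94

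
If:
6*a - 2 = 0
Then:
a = 1/3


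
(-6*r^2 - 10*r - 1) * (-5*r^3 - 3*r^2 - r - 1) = 30*r^5 + 68*r^4 + 41*r^3 + 19*r^2 + 11*r + 1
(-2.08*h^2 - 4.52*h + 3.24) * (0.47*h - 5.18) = -0.9776*h^3 + 8.65*h^2 + 24.9364*h - 16.7832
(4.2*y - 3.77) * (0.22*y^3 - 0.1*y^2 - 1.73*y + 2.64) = 0.924*y^4 - 1.2494*y^3 - 6.889*y^2 + 17.6101*y - 9.9528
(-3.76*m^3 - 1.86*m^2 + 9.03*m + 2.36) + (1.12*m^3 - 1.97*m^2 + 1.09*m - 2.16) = -2.64*m^3 - 3.83*m^2 + 10.12*m + 0.2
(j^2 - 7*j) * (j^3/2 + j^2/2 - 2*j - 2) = j^5/2 - 3*j^4 - 11*j^3/2 + 12*j^2 + 14*j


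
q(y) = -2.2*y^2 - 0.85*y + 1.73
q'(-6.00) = 25.55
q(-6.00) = -72.37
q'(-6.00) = 25.55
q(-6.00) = -72.37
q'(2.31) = -11.01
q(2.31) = -11.97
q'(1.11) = -5.73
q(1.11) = -1.92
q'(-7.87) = 33.78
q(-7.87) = -127.84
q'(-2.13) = 8.52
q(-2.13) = -6.44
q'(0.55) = -3.27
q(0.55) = 0.60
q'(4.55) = -20.87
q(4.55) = -47.68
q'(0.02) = -0.94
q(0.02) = 1.71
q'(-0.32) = 0.56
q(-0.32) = 1.78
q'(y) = -4.4*y - 0.85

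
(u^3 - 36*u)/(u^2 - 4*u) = (u^2 - 36)/(u - 4)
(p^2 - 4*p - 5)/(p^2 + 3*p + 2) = (p - 5)/(p + 2)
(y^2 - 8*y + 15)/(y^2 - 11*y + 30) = (y - 3)/(y - 6)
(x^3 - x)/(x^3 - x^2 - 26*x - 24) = x*(x - 1)/(x^2 - 2*x - 24)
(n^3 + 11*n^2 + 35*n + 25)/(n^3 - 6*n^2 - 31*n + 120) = (n^2 + 6*n + 5)/(n^2 - 11*n + 24)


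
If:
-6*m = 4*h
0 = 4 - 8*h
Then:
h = 1/2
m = -1/3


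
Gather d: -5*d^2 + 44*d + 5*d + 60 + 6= -5*d^2 + 49*d + 66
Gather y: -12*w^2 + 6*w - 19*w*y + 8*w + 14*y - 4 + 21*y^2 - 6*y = -12*w^2 + 14*w + 21*y^2 + y*(8 - 19*w) - 4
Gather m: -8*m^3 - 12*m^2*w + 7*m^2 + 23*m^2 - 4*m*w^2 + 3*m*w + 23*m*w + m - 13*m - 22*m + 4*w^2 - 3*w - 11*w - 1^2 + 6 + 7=-8*m^3 + m^2*(30 - 12*w) + m*(-4*w^2 + 26*w - 34) + 4*w^2 - 14*w + 12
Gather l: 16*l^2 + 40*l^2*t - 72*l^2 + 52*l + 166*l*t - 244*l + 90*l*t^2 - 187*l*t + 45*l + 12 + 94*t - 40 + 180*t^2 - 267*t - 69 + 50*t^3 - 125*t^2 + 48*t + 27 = l^2*(40*t - 56) + l*(90*t^2 - 21*t - 147) + 50*t^3 + 55*t^2 - 125*t - 70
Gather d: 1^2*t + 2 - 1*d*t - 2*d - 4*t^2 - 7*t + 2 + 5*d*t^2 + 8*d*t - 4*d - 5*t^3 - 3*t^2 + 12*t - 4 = d*(5*t^2 + 7*t - 6) - 5*t^3 - 7*t^2 + 6*t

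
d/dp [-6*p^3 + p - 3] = 1 - 18*p^2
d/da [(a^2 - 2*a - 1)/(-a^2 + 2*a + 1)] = 0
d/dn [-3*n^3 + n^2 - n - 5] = -9*n^2 + 2*n - 1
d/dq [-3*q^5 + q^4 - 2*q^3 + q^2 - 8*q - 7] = -15*q^4 + 4*q^3 - 6*q^2 + 2*q - 8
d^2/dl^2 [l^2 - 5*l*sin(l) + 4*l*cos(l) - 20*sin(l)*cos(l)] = 5*l*sin(l) - 4*l*cos(l) - 8*sin(l) + 40*sin(2*l) - 10*cos(l) + 2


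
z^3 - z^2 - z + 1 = (z - 1)^2*(z + 1)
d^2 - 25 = (d - 5)*(d + 5)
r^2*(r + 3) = r^3 + 3*r^2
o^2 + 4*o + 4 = (o + 2)^2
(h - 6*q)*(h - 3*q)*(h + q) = h^3 - 8*h^2*q + 9*h*q^2 + 18*q^3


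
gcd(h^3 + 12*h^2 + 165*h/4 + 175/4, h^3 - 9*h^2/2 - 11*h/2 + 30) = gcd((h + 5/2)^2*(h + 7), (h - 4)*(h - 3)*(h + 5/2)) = h + 5/2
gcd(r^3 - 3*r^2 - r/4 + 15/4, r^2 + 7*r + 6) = r + 1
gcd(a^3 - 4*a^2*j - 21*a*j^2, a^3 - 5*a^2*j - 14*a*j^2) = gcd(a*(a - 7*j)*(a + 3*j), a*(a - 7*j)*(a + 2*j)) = a^2 - 7*a*j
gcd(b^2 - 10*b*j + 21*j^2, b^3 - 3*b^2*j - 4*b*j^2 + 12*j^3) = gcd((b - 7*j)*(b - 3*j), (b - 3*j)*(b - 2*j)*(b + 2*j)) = b - 3*j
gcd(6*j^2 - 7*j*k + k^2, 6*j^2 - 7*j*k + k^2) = 6*j^2 - 7*j*k + k^2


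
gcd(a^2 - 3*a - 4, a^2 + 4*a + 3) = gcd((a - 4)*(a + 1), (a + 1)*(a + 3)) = a + 1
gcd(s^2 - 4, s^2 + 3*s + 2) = s + 2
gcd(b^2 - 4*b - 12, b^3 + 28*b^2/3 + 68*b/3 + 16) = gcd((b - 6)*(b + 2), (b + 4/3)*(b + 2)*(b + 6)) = b + 2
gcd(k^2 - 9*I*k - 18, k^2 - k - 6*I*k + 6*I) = k - 6*I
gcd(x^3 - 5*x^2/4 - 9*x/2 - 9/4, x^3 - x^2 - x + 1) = x + 1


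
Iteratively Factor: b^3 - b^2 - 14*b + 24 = (b - 3)*(b^2 + 2*b - 8) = (b - 3)*(b + 4)*(b - 2)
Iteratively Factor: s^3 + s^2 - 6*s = (s - 2)*(s^2 + 3*s) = (s - 2)*(s + 3)*(s)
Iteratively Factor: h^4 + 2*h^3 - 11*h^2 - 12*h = (h)*(h^3 + 2*h^2 - 11*h - 12) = h*(h - 3)*(h^2 + 5*h + 4) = h*(h - 3)*(h + 4)*(h + 1)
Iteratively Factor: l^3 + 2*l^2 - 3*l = (l)*(l^2 + 2*l - 3) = l*(l - 1)*(l + 3)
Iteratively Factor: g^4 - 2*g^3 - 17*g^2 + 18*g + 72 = (g + 3)*(g^3 - 5*g^2 - 2*g + 24) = (g - 3)*(g + 3)*(g^2 - 2*g - 8) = (g - 3)*(g + 2)*(g + 3)*(g - 4)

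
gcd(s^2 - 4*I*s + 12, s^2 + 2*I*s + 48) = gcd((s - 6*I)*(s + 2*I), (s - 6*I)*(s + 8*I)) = s - 6*I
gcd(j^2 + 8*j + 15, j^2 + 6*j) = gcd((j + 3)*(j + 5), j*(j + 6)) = 1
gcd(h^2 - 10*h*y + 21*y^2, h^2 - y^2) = 1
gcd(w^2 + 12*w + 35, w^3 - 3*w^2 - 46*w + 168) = w + 7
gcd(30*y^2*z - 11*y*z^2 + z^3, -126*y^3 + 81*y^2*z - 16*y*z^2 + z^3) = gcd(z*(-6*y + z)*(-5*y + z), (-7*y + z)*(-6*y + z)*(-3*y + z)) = 6*y - z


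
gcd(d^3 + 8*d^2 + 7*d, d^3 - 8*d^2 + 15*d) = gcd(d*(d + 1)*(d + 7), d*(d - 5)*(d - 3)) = d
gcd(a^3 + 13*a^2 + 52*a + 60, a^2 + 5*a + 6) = a + 2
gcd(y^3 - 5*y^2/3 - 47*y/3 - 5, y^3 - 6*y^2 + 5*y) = y - 5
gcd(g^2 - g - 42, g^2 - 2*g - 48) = g + 6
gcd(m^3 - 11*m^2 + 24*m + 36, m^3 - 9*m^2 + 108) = m^2 - 12*m + 36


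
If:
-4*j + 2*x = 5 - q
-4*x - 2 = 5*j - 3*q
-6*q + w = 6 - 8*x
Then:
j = 10*x/7 - 13/7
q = 26*x/7 - 17/7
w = 100*x/7 - 60/7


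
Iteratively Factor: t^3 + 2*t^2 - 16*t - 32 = (t + 2)*(t^2 - 16) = (t + 2)*(t + 4)*(t - 4)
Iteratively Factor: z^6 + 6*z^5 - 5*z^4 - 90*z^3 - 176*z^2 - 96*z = (z)*(z^5 + 6*z^4 - 5*z^3 - 90*z^2 - 176*z - 96) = z*(z + 3)*(z^4 + 3*z^3 - 14*z^2 - 48*z - 32) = z*(z + 2)*(z + 3)*(z^3 + z^2 - 16*z - 16) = z*(z - 4)*(z + 2)*(z + 3)*(z^2 + 5*z + 4) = z*(z - 4)*(z + 1)*(z + 2)*(z + 3)*(z + 4)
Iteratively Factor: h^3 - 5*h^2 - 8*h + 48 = (h - 4)*(h^2 - h - 12) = (h - 4)^2*(h + 3)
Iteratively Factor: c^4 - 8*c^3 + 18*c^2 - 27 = (c - 3)*(c^3 - 5*c^2 + 3*c + 9) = (c - 3)^2*(c^2 - 2*c - 3) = (c - 3)^2*(c + 1)*(c - 3)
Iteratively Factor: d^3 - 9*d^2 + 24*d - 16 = (d - 4)*(d^2 - 5*d + 4) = (d - 4)*(d - 1)*(d - 4)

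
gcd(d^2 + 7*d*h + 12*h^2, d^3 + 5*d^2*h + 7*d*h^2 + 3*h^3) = d + 3*h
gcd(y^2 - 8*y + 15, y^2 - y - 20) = y - 5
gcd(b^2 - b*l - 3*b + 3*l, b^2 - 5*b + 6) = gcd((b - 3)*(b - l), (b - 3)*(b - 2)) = b - 3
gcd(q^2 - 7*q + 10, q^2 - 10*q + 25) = q - 5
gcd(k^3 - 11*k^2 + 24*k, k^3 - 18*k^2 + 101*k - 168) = k^2 - 11*k + 24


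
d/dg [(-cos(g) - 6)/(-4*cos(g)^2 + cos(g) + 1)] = (-4*sin(g)^2 + 48*cos(g) - 1)*sin(g)/(-4*cos(g)^2 + cos(g) + 1)^2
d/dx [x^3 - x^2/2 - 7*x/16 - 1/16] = 3*x^2 - x - 7/16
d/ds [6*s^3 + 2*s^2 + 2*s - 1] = 18*s^2 + 4*s + 2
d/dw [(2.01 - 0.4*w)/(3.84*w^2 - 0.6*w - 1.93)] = (1.536*w^2 - 15.4368*w + 1.978)/(14.7456*w^4 - 4.608*w^3 - 14.4624*w^2 + 2.316*w + 3.7249)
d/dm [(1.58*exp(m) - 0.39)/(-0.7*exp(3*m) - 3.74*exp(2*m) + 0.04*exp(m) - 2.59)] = (2.212*exp(3*m) + 5.0902*exp(2*m) - 2.9172*exp(m) - 4.0766)*exp(m)/(0.49*exp(6*m) + 5.236*exp(5*m) + 13.9316*exp(4*m) + 3.3268*exp(3*m) + 19.3748*exp(2*m) - 0.2072*exp(m) + 6.7081)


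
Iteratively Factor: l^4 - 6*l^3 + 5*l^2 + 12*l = (l - 3)*(l^3 - 3*l^2 - 4*l) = l*(l - 3)*(l^2 - 3*l - 4) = l*(l - 3)*(l + 1)*(l - 4)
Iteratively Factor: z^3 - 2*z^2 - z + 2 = (z + 1)*(z^2 - 3*z + 2) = (z - 1)*(z + 1)*(z - 2)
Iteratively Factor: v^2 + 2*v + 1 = (v + 1)*(v + 1)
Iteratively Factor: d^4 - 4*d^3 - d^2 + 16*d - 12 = (d + 2)*(d^3 - 6*d^2 + 11*d - 6) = (d - 1)*(d + 2)*(d^2 - 5*d + 6) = (d - 3)*(d - 1)*(d + 2)*(d - 2)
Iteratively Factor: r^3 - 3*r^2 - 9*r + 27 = (r - 3)*(r^2 - 9) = (r - 3)*(r + 3)*(r - 3)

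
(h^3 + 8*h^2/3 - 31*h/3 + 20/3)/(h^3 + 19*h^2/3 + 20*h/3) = (3*h^2 - 7*h + 4)/(h*(3*h + 4))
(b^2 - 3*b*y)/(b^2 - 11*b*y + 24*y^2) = b/(b - 8*y)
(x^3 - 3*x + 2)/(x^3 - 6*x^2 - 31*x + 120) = (x^3 - 3*x + 2)/(x^3 - 6*x^2 - 31*x + 120)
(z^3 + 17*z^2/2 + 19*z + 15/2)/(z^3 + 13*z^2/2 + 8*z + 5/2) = (z + 3)/(z + 1)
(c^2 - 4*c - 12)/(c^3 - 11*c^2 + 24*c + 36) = (c + 2)/(c^2 - 5*c - 6)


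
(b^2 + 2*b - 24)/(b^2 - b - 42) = (b - 4)/(b - 7)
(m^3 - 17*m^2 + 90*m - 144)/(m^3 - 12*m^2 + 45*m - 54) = (m - 8)/(m - 3)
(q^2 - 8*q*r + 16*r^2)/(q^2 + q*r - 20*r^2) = (q - 4*r)/(q + 5*r)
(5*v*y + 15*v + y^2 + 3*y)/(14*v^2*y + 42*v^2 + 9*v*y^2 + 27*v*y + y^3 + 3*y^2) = (5*v + y)/(14*v^2 + 9*v*y + y^2)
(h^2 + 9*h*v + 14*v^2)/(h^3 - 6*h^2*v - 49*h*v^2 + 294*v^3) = (h + 2*v)/(h^2 - 13*h*v + 42*v^2)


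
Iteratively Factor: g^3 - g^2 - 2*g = (g + 1)*(g^2 - 2*g) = g*(g + 1)*(g - 2)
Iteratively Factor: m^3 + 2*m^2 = (m)*(m^2 + 2*m) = m*(m + 2)*(m)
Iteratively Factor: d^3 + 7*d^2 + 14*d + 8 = (d + 2)*(d^2 + 5*d + 4) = (d + 2)*(d + 4)*(d + 1)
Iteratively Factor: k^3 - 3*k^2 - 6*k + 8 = (k + 2)*(k^2 - 5*k + 4) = (k - 1)*(k + 2)*(k - 4)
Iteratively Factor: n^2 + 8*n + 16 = (n + 4)*(n + 4)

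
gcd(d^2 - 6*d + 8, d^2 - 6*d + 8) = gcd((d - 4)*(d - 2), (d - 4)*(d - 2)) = d^2 - 6*d + 8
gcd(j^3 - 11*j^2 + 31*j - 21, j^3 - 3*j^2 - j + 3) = j^2 - 4*j + 3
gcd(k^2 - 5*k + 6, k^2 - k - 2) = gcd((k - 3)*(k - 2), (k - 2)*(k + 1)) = k - 2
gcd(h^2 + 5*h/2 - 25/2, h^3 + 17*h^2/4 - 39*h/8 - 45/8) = h + 5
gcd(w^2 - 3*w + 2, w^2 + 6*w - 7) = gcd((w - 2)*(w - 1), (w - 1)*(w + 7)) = w - 1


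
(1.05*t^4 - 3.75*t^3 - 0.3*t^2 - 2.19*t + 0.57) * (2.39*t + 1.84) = 2.5095*t^5 - 7.0305*t^4 - 7.617*t^3 - 5.7861*t^2 - 2.6673*t + 1.0488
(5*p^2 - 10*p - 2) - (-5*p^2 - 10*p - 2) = 10*p^2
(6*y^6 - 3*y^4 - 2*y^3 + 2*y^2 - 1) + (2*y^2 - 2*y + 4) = 6*y^6 - 3*y^4 - 2*y^3 + 4*y^2 - 2*y + 3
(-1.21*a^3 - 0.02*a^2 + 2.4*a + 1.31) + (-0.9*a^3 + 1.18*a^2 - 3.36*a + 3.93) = -2.11*a^3 + 1.16*a^2 - 0.96*a + 5.24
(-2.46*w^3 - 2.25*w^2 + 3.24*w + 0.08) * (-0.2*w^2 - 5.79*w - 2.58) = 0.492*w^5 + 14.6934*w^4 + 18.7263*w^3 - 12.9706*w^2 - 8.8224*w - 0.2064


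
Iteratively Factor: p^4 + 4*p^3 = (p)*(p^3 + 4*p^2) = p*(p + 4)*(p^2) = p^2*(p + 4)*(p)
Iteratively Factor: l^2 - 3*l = (l)*(l - 3)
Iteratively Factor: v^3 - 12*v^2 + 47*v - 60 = (v - 3)*(v^2 - 9*v + 20) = (v - 4)*(v - 3)*(v - 5)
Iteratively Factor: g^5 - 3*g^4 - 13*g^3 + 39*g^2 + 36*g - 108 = (g - 3)*(g^4 - 13*g^2 + 36) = (g - 3)^2*(g^3 + 3*g^2 - 4*g - 12) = (g - 3)^2*(g + 3)*(g^2 - 4) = (g - 3)^2*(g - 2)*(g + 3)*(g + 2)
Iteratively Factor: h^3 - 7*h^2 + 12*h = (h - 3)*(h^2 - 4*h) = h*(h - 3)*(h - 4)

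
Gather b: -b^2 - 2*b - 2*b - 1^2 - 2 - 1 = -b^2 - 4*b - 4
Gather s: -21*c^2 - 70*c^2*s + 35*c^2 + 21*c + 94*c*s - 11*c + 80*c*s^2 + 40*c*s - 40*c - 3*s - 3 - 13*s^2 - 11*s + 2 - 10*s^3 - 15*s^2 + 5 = 14*c^2 - 30*c - 10*s^3 + s^2*(80*c - 28) + s*(-70*c^2 + 134*c - 14) + 4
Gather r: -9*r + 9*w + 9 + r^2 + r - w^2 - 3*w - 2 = r^2 - 8*r - w^2 + 6*w + 7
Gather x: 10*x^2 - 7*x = 10*x^2 - 7*x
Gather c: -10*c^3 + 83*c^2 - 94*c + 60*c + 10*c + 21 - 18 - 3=-10*c^3 + 83*c^2 - 24*c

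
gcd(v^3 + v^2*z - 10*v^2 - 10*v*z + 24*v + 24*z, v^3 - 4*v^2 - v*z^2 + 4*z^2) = v^2 + v*z - 4*v - 4*z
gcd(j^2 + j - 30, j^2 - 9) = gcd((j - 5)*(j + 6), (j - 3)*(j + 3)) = 1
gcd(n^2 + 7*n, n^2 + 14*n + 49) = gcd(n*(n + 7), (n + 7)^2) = n + 7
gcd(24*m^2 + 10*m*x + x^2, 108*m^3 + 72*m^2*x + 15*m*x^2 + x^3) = 6*m + x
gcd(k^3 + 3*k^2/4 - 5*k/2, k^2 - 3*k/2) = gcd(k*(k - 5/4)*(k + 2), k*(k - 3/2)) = k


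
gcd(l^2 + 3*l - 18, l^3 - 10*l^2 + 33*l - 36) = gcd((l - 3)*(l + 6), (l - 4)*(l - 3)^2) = l - 3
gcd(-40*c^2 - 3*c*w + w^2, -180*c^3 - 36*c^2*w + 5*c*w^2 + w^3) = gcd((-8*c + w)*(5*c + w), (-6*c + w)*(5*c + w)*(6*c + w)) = 5*c + w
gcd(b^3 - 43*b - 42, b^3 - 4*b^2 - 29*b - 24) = b + 1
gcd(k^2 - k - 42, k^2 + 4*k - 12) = k + 6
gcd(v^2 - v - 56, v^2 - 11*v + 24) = v - 8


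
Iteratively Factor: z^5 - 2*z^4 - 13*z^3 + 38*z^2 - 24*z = (z - 1)*(z^4 - z^3 - 14*z^2 + 24*z) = (z - 1)*(z + 4)*(z^3 - 5*z^2 + 6*z) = (z - 2)*(z - 1)*(z + 4)*(z^2 - 3*z) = z*(z - 2)*(z - 1)*(z + 4)*(z - 3)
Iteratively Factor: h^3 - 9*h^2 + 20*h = (h - 4)*(h^2 - 5*h) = (h - 5)*(h - 4)*(h)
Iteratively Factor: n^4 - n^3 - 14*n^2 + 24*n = (n - 2)*(n^3 + n^2 - 12*n) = (n - 2)*(n + 4)*(n^2 - 3*n) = (n - 3)*(n - 2)*(n + 4)*(n)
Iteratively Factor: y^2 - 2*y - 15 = (y + 3)*(y - 5)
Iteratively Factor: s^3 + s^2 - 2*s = (s + 2)*(s^2 - s) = (s - 1)*(s + 2)*(s)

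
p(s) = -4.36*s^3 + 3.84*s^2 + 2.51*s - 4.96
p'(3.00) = -92.17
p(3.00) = -80.59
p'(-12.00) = -1973.17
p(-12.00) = 8051.96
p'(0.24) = 3.60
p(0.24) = -4.20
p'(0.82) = 0.01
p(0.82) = -2.72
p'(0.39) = 3.52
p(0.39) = -3.66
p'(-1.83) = -55.35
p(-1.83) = 30.03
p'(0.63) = 2.16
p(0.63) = -2.94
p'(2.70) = -72.11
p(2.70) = -56.01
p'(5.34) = -329.46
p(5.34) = -545.97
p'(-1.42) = -34.77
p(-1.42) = 11.70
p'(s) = -13.08*s^2 + 7.68*s + 2.51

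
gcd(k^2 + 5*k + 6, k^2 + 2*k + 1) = 1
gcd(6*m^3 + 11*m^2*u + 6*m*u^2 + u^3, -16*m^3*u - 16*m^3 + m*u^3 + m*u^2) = 1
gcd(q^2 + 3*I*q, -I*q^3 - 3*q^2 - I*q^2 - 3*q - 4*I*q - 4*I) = 1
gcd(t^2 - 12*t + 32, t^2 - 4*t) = t - 4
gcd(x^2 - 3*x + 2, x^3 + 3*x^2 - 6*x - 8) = x - 2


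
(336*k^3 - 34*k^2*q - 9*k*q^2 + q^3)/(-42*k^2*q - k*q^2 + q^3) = (-8*k + q)/q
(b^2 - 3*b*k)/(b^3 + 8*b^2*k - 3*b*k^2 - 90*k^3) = b/(b^2 + 11*b*k + 30*k^2)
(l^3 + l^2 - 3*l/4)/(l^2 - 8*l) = (l^2 + l - 3/4)/(l - 8)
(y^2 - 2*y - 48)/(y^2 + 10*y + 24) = (y - 8)/(y + 4)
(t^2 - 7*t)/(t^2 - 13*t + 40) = t*(t - 7)/(t^2 - 13*t + 40)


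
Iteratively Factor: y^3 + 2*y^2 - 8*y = (y)*(y^2 + 2*y - 8) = y*(y + 4)*(y - 2)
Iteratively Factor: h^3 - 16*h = (h + 4)*(h^2 - 4*h) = (h - 4)*(h + 4)*(h)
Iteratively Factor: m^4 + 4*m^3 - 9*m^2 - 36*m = (m + 4)*(m^3 - 9*m) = m*(m + 4)*(m^2 - 9) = m*(m - 3)*(m + 4)*(m + 3)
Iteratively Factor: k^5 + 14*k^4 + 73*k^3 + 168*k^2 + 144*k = (k + 3)*(k^4 + 11*k^3 + 40*k^2 + 48*k) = (k + 3)^2*(k^3 + 8*k^2 + 16*k) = k*(k + 3)^2*(k^2 + 8*k + 16) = k*(k + 3)^2*(k + 4)*(k + 4)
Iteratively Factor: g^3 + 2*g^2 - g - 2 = (g + 2)*(g^2 - 1) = (g - 1)*(g + 2)*(g + 1)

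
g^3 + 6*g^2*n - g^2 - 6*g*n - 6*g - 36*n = (g - 3)*(g + 2)*(g + 6*n)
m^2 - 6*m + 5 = (m - 5)*(m - 1)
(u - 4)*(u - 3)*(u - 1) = u^3 - 8*u^2 + 19*u - 12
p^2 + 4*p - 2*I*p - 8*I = (p + 4)*(p - 2*I)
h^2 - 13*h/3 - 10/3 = (h - 5)*(h + 2/3)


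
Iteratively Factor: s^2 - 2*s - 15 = (s + 3)*(s - 5)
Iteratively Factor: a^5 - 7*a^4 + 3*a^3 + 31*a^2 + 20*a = (a + 1)*(a^4 - 8*a^3 + 11*a^2 + 20*a) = a*(a + 1)*(a^3 - 8*a^2 + 11*a + 20) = a*(a - 5)*(a + 1)*(a^2 - 3*a - 4) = a*(a - 5)*(a + 1)^2*(a - 4)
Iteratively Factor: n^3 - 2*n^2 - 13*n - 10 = (n - 5)*(n^2 + 3*n + 2) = (n - 5)*(n + 1)*(n + 2)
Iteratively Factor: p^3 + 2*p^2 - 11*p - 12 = (p + 4)*(p^2 - 2*p - 3) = (p - 3)*(p + 4)*(p + 1)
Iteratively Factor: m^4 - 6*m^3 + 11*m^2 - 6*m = (m - 1)*(m^3 - 5*m^2 + 6*m) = (m - 2)*(m - 1)*(m^2 - 3*m) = (m - 3)*(m - 2)*(m - 1)*(m)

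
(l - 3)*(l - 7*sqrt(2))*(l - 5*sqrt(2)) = l^3 - 12*sqrt(2)*l^2 - 3*l^2 + 36*sqrt(2)*l + 70*l - 210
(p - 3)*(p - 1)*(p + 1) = p^3 - 3*p^2 - p + 3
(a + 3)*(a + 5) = a^2 + 8*a + 15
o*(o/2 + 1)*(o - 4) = o^3/2 - o^2 - 4*o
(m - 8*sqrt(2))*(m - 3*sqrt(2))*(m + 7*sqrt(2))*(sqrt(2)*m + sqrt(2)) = sqrt(2)*m^4 - 8*m^3 + sqrt(2)*m^3 - 106*sqrt(2)*m^2 - 8*m^2 - 106*sqrt(2)*m + 672*m + 672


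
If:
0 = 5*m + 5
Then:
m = -1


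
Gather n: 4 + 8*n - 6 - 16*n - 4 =-8*n - 6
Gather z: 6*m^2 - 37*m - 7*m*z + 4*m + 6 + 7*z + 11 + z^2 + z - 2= 6*m^2 - 33*m + z^2 + z*(8 - 7*m) + 15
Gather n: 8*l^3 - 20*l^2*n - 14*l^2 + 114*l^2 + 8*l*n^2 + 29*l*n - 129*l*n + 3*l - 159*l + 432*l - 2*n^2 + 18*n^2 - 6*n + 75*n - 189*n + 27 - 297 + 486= 8*l^3 + 100*l^2 + 276*l + n^2*(8*l + 16) + n*(-20*l^2 - 100*l - 120) + 216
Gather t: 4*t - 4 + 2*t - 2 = 6*t - 6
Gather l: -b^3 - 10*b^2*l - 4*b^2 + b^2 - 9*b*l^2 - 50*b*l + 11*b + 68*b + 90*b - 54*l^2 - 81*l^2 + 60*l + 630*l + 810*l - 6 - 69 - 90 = -b^3 - 3*b^2 + 169*b + l^2*(-9*b - 135) + l*(-10*b^2 - 50*b + 1500) - 165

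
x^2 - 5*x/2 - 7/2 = (x - 7/2)*(x + 1)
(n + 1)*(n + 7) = n^2 + 8*n + 7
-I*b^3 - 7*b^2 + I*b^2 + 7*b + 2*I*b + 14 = (b - 2)*(b - 7*I)*(-I*b - I)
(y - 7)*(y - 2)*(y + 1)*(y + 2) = y^4 - 6*y^3 - 11*y^2 + 24*y + 28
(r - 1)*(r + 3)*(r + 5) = r^3 + 7*r^2 + 7*r - 15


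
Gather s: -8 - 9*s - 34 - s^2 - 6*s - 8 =-s^2 - 15*s - 50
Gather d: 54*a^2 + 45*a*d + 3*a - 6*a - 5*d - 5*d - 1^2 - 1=54*a^2 - 3*a + d*(45*a - 10) - 2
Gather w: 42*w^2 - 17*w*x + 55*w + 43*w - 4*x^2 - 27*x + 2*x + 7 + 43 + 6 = 42*w^2 + w*(98 - 17*x) - 4*x^2 - 25*x + 56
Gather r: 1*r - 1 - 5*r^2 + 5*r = -5*r^2 + 6*r - 1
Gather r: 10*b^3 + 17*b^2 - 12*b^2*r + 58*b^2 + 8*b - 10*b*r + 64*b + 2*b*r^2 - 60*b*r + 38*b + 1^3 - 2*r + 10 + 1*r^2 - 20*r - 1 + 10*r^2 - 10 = 10*b^3 + 75*b^2 + 110*b + r^2*(2*b + 11) + r*(-12*b^2 - 70*b - 22)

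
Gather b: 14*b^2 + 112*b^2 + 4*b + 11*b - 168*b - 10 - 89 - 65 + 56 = 126*b^2 - 153*b - 108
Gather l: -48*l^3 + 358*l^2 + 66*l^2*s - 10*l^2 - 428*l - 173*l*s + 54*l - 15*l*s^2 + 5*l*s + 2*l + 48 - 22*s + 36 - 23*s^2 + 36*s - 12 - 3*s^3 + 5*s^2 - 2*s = -48*l^3 + l^2*(66*s + 348) + l*(-15*s^2 - 168*s - 372) - 3*s^3 - 18*s^2 + 12*s + 72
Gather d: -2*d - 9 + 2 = -2*d - 7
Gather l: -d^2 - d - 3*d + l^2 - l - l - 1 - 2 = -d^2 - 4*d + l^2 - 2*l - 3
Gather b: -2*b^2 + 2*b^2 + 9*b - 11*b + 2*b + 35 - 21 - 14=0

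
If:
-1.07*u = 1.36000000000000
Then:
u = -1.27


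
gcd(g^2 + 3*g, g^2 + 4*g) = g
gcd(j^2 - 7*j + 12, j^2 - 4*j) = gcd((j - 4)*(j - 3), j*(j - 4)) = j - 4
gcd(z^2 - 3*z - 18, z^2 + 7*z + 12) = z + 3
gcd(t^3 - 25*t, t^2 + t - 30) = t - 5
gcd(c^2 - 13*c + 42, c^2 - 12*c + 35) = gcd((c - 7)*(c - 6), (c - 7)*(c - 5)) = c - 7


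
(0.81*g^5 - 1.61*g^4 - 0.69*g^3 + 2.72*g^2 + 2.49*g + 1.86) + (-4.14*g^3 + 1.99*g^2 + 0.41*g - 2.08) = 0.81*g^5 - 1.61*g^4 - 4.83*g^3 + 4.71*g^2 + 2.9*g - 0.22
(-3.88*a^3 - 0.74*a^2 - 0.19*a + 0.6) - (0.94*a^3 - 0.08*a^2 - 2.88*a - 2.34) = -4.82*a^3 - 0.66*a^2 + 2.69*a + 2.94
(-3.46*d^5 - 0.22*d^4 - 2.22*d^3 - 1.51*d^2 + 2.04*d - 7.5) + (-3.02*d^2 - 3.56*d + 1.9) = -3.46*d^5 - 0.22*d^4 - 2.22*d^3 - 4.53*d^2 - 1.52*d - 5.6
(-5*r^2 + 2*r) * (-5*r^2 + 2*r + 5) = 25*r^4 - 20*r^3 - 21*r^2 + 10*r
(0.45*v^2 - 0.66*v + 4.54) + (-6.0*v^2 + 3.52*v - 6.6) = -5.55*v^2 + 2.86*v - 2.06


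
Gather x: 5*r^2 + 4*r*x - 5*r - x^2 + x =5*r^2 - 5*r - x^2 + x*(4*r + 1)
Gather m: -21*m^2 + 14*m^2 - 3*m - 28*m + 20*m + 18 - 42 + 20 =-7*m^2 - 11*m - 4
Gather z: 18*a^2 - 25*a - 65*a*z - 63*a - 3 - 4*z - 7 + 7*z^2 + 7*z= 18*a^2 - 88*a + 7*z^2 + z*(3 - 65*a) - 10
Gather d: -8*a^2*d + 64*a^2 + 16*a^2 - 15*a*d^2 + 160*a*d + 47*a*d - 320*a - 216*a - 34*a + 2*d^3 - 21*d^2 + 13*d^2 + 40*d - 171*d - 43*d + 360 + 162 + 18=80*a^2 - 570*a + 2*d^3 + d^2*(-15*a - 8) + d*(-8*a^2 + 207*a - 174) + 540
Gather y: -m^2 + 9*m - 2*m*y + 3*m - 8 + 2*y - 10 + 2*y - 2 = -m^2 + 12*m + y*(4 - 2*m) - 20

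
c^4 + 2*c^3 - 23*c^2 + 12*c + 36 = (c - 3)*(c - 2)*(c + 1)*(c + 6)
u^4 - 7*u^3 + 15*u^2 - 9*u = u*(u - 3)^2*(u - 1)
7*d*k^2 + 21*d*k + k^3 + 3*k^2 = k*(7*d + k)*(k + 3)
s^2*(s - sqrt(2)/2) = s^3 - sqrt(2)*s^2/2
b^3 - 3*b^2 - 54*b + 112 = (b - 8)*(b - 2)*(b + 7)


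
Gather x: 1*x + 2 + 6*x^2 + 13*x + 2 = 6*x^2 + 14*x + 4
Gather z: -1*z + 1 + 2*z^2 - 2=2*z^2 - z - 1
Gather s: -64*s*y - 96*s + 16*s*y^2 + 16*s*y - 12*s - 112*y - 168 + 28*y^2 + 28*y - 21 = s*(16*y^2 - 48*y - 108) + 28*y^2 - 84*y - 189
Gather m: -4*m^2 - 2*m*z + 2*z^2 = -4*m^2 - 2*m*z + 2*z^2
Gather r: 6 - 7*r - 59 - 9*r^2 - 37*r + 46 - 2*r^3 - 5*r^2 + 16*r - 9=-2*r^3 - 14*r^2 - 28*r - 16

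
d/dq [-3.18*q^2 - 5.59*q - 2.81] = -6.36*q - 5.59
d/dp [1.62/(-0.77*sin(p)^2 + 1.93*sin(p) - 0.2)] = (2.4948*sin(p) - 3.1266)*cos(p)/(0.77*sin(p)^2 - 1.93*sin(p) + 0.2)^2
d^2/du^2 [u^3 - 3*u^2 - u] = 6*u - 6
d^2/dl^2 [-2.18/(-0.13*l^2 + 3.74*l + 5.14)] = (0.073684*l^2 - 2.119832*l - 2.18*(0.26*l - 3.74)*(0.52*l - 7.48) - 2.913352)/(-0.13*l^2 + 3.74*l + 5.14)^3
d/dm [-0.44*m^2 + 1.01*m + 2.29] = 1.01 - 0.88*m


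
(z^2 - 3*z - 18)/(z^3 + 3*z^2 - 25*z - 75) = (z - 6)/(z^2 - 25)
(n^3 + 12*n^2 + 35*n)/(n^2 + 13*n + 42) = n*(n + 5)/(n + 6)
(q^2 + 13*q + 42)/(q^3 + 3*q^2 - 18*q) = (q + 7)/(q*(q - 3))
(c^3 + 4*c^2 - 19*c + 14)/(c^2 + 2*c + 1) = (c^3 + 4*c^2 - 19*c + 14)/(c^2 + 2*c + 1)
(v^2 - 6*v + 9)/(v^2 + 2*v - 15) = (v - 3)/(v + 5)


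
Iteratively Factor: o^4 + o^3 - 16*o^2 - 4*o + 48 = (o + 2)*(o^3 - o^2 - 14*o + 24) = (o - 3)*(o + 2)*(o^2 + 2*o - 8) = (o - 3)*(o - 2)*(o + 2)*(o + 4)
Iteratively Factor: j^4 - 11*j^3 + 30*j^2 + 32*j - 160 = (j - 4)*(j^3 - 7*j^2 + 2*j + 40) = (j - 4)^2*(j^2 - 3*j - 10) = (j - 4)^2*(j + 2)*(j - 5)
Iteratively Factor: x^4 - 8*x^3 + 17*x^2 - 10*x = (x - 5)*(x^3 - 3*x^2 + 2*x) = (x - 5)*(x - 2)*(x^2 - x) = x*(x - 5)*(x - 2)*(x - 1)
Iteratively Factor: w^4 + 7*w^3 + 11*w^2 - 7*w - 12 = (w + 1)*(w^3 + 6*w^2 + 5*w - 12) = (w + 1)*(w + 4)*(w^2 + 2*w - 3) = (w + 1)*(w + 3)*(w + 4)*(w - 1)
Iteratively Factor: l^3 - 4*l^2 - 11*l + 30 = (l - 2)*(l^2 - 2*l - 15) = (l - 2)*(l + 3)*(l - 5)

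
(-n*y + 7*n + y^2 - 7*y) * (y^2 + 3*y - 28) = -n*y^3 + 4*n*y^2 + 49*n*y - 196*n + y^4 - 4*y^3 - 49*y^2 + 196*y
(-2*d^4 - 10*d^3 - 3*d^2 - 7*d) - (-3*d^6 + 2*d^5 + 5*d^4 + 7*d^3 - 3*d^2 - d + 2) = 3*d^6 - 2*d^5 - 7*d^4 - 17*d^3 - 6*d - 2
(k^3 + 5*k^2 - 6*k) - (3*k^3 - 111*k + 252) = -2*k^3 + 5*k^2 + 105*k - 252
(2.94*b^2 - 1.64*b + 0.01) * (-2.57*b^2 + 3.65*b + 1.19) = -7.5558*b^4 + 14.9458*b^3 - 2.5131*b^2 - 1.9151*b + 0.0119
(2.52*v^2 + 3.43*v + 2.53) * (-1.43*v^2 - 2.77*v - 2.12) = -3.6036*v^4 - 11.8853*v^3 - 18.4614*v^2 - 14.2797*v - 5.3636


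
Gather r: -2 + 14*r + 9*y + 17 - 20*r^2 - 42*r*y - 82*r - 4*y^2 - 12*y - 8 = -20*r^2 + r*(-42*y - 68) - 4*y^2 - 3*y + 7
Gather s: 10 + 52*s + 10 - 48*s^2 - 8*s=-48*s^2 + 44*s + 20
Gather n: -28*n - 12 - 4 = -28*n - 16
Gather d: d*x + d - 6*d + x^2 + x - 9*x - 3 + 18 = d*(x - 5) + x^2 - 8*x + 15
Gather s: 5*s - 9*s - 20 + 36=16 - 4*s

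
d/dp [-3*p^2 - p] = -6*p - 1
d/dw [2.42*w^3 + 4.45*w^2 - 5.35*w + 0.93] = 7.26*w^2 + 8.9*w - 5.35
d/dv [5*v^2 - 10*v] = 10*v - 10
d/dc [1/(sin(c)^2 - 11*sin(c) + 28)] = (11 - 2*sin(c))*cos(c)/(sin(c)^2 - 11*sin(c) + 28)^2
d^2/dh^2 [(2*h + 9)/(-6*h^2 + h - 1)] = 2*(-(2*h + 9)*(12*h - 1)^2 + 4*(9*h + 13)*(6*h^2 - h + 1))/(6*h^2 - h + 1)^3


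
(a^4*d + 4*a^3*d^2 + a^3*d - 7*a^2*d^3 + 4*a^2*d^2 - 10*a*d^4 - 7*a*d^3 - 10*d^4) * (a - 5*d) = a^5*d - a^4*d^2 + a^4*d - 27*a^3*d^3 - a^3*d^2 + 25*a^2*d^4 - 27*a^2*d^3 + 50*a*d^5 + 25*a*d^4 + 50*d^5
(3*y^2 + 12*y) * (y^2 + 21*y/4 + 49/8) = 3*y^4 + 111*y^3/4 + 651*y^2/8 + 147*y/2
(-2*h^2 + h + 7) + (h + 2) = -2*h^2 + 2*h + 9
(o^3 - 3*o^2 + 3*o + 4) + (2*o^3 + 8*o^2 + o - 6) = 3*o^3 + 5*o^2 + 4*o - 2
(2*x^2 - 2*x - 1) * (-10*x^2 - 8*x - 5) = -20*x^4 + 4*x^3 + 16*x^2 + 18*x + 5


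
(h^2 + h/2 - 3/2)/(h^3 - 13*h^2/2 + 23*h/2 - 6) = (2*h + 3)/(2*h^2 - 11*h + 12)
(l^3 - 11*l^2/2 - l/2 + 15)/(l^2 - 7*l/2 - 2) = (-2*l^3 + 11*l^2 + l - 30)/(-2*l^2 + 7*l + 4)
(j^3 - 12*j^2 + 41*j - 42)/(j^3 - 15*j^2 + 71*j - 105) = (j - 2)/(j - 5)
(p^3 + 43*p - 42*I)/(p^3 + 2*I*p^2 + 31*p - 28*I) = (p - 6*I)/(p - 4*I)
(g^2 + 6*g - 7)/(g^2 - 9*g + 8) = (g + 7)/(g - 8)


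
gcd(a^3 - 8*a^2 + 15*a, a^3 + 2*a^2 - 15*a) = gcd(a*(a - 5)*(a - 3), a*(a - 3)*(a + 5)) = a^2 - 3*a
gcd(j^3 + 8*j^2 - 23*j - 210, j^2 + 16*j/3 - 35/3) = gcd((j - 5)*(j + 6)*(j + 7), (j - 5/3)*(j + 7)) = j + 7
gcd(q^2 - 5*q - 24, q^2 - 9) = q + 3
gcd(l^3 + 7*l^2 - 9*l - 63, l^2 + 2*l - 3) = l + 3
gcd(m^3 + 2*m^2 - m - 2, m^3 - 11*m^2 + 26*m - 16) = m - 1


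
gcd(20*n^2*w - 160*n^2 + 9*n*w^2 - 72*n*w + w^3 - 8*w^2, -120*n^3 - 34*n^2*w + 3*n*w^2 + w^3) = 20*n^2 + 9*n*w + w^2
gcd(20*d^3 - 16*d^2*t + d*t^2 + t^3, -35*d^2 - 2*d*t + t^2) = 5*d + t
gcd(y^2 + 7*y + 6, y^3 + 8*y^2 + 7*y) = y + 1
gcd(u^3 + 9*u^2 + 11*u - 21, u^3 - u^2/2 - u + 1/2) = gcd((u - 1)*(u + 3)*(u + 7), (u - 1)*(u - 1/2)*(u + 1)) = u - 1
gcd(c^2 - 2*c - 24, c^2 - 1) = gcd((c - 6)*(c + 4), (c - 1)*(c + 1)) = 1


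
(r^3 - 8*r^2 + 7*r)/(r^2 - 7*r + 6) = r*(r - 7)/(r - 6)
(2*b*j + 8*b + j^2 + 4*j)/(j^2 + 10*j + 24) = (2*b + j)/(j + 6)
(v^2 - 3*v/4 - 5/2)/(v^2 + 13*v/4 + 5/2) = (v - 2)/(v + 2)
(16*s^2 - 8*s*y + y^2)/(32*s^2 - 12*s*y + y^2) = (-4*s + y)/(-8*s + y)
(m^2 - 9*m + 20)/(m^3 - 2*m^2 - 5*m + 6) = (m^2 - 9*m + 20)/(m^3 - 2*m^2 - 5*m + 6)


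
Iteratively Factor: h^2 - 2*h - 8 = (h + 2)*(h - 4)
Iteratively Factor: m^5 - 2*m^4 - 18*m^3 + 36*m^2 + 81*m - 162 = (m + 3)*(m^4 - 5*m^3 - 3*m^2 + 45*m - 54) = (m + 3)^2*(m^3 - 8*m^2 + 21*m - 18) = (m - 3)*(m + 3)^2*(m^2 - 5*m + 6) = (m - 3)^2*(m + 3)^2*(m - 2)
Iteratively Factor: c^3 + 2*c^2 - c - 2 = (c + 1)*(c^2 + c - 2) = (c - 1)*(c + 1)*(c + 2)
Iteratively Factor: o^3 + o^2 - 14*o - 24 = (o + 3)*(o^2 - 2*o - 8) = (o - 4)*(o + 3)*(o + 2)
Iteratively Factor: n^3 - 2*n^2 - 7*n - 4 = (n + 1)*(n^2 - 3*n - 4) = (n + 1)^2*(n - 4)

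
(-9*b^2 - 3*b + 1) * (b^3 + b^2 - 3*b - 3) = -9*b^5 - 12*b^4 + 25*b^3 + 37*b^2 + 6*b - 3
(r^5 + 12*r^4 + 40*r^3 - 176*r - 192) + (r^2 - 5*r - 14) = r^5 + 12*r^4 + 40*r^3 + r^2 - 181*r - 206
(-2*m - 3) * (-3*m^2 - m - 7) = 6*m^3 + 11*m^2 + 17*m + 21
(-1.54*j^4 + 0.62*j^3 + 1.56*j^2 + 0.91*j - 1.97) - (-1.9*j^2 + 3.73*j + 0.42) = -1.54*j^4 + 0.62*j^3 + 3.46*j^2 - 2.82*j - 2.39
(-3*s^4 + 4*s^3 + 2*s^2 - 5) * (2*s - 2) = -6*s^5 + 14*s^4 - 4*s^3 - 4*s^2 - 10*s + 10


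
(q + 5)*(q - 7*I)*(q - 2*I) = q^3 + 5*q^2 - 9*I*q^2 - 14*q - 45*I*q - 70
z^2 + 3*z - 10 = (z - 2)*(z + 5)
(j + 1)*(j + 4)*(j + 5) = j^3 + 10*j^2 + 29*j + 20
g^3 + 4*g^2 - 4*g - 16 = (g - 2)*(g + 2)*(g + 4)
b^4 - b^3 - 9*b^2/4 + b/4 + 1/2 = (b - 2)*(b - 1/2)*(b + 1/2)*(b + 1)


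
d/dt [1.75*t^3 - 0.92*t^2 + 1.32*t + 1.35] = 5.25*t^2 - 1.84*t + 1.32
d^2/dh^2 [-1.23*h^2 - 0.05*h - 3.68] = -2.46000000000000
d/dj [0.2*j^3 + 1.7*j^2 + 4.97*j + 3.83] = 0.6*j^2 + 3.4*j + 4.97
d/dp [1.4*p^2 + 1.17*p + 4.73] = 2.8*p + 1.17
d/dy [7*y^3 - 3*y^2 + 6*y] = 21*y^2 - 6*y + 6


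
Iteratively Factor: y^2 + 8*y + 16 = (y + 4)*(y + 4)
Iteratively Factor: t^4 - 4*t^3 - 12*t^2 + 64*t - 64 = (t + 4)*(t^3 - 8*t^2 + 20*t - 16) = (t - 4)*(t + 4)*(t^2 - 4*t + 4) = (t - 4)*(t - 2)*(t + 4)*(t - 2)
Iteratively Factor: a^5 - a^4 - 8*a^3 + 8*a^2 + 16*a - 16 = (a - 2)*(a^4 + a^3 - 6*a^2 - 4*a + 8) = (a - 2)*(a + 2)*(a^3 - a^2 - 4*a + 4) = (a - 2)^2*(a + 2)*(a^2 + a - 2) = (a - 2)^2*(a - 1)*(a + 2)*(a + 2)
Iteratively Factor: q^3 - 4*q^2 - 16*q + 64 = (q - 4)*(q^2 - 16) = (q - 4)*(q + 4)*(q - 4)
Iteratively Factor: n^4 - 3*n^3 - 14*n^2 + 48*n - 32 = (n - 2)*(n^3 - n^2 - 16*n + 16) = (n - 4)*(n - 2)*(n^2 + 3*n - 4) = (n - 4)*(n - 2)*(n - 1)*(n + 4)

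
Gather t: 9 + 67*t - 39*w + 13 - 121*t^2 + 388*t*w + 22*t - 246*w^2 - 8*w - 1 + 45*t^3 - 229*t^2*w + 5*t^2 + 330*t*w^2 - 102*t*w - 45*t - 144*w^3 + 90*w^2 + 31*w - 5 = 45*t^3 + t^2*(-229*w - 116) + t*(330*w^2 + 286*w + 44) - 144*w^3 - 156*w^2 - 16*w + 16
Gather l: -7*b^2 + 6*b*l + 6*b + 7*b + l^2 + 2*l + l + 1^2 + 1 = -7*b^2 + 13*b + l^2 + l*(6*b + 3) + 2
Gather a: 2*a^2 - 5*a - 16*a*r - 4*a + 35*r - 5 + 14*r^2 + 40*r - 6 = 2*a^2 + a*(-16*r - 9) + 14*r^2 + 75*r - 11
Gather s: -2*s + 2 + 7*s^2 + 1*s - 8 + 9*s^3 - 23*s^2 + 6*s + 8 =9*s^3 - 16*s^2 + 5*s + 2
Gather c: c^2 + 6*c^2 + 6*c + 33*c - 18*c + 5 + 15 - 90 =7*c^2 + 21*c - 70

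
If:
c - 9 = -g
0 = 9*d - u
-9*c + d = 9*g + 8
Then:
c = 9 - g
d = 89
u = 801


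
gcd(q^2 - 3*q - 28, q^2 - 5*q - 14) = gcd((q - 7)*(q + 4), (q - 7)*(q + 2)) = q - 7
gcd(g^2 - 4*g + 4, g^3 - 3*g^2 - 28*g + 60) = g - 2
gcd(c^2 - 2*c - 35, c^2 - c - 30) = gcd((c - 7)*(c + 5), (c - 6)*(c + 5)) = c + 5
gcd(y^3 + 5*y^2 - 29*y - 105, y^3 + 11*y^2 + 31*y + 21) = y^2 + 10*y + 21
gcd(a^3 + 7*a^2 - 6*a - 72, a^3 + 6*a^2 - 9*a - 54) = a^2 + 3*a - 18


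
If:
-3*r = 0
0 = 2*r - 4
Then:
No Solution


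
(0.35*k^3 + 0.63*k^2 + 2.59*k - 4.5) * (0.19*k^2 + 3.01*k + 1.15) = 0.0665*k^5 + 1.1732*k^4 + 2.7909*k^3 + 7.6654*k^2 - 10.5665*k - 5.175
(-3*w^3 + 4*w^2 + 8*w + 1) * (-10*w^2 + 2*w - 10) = 30*w^5 - 46*w^4 - 42*w^3 - 34*w^2 - 78*w - 10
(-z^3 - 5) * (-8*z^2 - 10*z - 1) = 8*z^5 + 10*z^4 + z^3 + 40*z^2 + 50*z + 5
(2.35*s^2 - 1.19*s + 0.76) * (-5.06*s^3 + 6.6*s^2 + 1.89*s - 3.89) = -11.891*s^5 + 21.5314*s^4 - 7.2581*s^3 - 6.3746*s^2 + 6.0655*s - 2.9564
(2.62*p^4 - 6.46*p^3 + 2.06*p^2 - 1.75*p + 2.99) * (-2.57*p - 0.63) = -6.7334*p^5 + 14.9516*p^4 - 1.2244*p^3 + 3.1997*p^2 - 6.5818*p - 1.8837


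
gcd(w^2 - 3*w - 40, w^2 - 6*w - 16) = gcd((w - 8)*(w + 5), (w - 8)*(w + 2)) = w - 8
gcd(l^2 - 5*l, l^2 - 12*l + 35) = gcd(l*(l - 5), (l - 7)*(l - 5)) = l - 5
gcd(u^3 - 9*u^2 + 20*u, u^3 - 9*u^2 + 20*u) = u^3 - 9*u^2 + 20*u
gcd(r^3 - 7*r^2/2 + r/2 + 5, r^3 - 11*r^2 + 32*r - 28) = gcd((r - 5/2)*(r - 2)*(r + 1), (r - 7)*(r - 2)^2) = r - 2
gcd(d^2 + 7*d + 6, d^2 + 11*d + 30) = d + 6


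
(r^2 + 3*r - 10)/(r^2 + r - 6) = (r + 5)/(r + 3)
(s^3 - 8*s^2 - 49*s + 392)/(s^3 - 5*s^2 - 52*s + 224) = (s - 7)/(s - 4)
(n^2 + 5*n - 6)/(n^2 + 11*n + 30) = (n - 1)/(n + 5)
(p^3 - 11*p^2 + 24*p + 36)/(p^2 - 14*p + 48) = (p^2 - 5*p - 6)/(p - 8)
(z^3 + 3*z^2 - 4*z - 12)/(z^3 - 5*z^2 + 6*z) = (z^2 + 5*z + 6)/(z*(z - 3))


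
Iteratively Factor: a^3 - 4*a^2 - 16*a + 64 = (a - 4)*(a^2 - 16) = (a - 4)^2*(a + 4)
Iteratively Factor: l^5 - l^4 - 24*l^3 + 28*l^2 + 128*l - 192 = (l - 2)*(l^4 + l^3 - 22*l^2 - 16*l + 96) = (l - 2)^2*(l^3 + 3*l^2 - 16*l - 48) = (l - 2)^2*(l + 3)*(l^2 - 16) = (l - 4)*(l - 2)^2*(l + 3)*(l + 4)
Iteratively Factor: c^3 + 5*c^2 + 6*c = (c)*(c^2 + 5*c + 6) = c*(c + 3)*(c + 2)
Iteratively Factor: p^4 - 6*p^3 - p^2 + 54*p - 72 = (p + 3)*(p^3 - 9*p^2 + 26*p - 24) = (p - 2)*(p + 3)*(p^2 - 7*p + 12) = (p - 4)*(p - 2)*(p + 3)*(p - 3)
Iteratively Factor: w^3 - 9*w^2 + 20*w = (w)*(w^2 - 9*w + 20) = w*(w - 4)*(w - 5)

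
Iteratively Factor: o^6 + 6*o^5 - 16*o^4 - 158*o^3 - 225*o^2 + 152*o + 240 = (o + 4)*(o^5 + 2*o^4 - 24*o^3 - 62*o^2 + 23*o + 60) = (o - 5)*(o + 4)*(o^4 + 7*o^3 + 11*o^2 - 7*o - 12) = (o - 5)*(o + 4)^2*(o^3 + 3*o^2 - o - 3) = (o - 5)*(o - 1)*(o + 4)^2*(o^2 + 4*o + 3) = (o - 5)*(o - 1)*(o + 3)*(o + 4)^2*(o + 1)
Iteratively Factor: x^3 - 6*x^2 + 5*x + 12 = (x + 1)*(x^2 - 7*x + 12) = (x - 3)*(x + 1)*(x - 4)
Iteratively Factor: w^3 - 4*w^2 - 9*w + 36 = (w - 4)*(w^2 - 9) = (w - 4)*(w + 3)*(w - 3)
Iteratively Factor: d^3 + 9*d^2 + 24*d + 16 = (d + 1)*(d^2 + 8*d + 16) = (d + 1)*(d + 4)*(d + 4)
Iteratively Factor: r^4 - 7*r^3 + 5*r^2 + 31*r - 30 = (r + 2)*(r^3 - 9*r^2 + 23*r - 15) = (r - 3)*(r + 2)*(r^2 - 6*r + 5) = (r - 5)*(r - 3)*(r + 2)*(r - 1)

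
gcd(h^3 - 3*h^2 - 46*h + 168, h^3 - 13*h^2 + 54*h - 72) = h^2 - 10*h + 24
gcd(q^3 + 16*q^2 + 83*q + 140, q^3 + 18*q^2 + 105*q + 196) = q^2 + 11*q + 28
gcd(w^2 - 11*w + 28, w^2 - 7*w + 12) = w - 4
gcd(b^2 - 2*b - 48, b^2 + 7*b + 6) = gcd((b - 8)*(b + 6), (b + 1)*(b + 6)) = b + 6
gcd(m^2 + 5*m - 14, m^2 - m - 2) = m - 2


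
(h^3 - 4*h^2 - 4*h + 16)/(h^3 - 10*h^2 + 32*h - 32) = (h + 2)/(h - 4)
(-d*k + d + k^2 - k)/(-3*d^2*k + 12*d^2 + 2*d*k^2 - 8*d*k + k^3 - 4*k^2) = (k - 1)/(3*d*k - 12*d + k^2 - 4*k)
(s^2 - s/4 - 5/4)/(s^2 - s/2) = (4*s^2 - s - 5)/(2*s*(2*s - 1))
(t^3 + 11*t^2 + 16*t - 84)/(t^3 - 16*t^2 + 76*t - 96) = (t^2 + 13*t + 42)/(t^2 - 14*t + 48)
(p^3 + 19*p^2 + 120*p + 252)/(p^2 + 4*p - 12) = (p^2 + 13*p + 42)/(p - 2)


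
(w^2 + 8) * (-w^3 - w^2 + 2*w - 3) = -w^5 - w^4 - 6*w^3 - 11*w^2 + 16*w - 24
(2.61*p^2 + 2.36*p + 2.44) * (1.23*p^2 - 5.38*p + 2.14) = 3.2103*p^4 - 11.139*p^3 - 4.1102*p^2 - 8.0768*p + 5.2216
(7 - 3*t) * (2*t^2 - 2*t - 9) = -6*t^3 + 20*t^2 + 13*t - 63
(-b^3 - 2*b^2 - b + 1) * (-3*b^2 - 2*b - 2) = 3*b^5 + 8*b^4 + 9*b^3 + 3*b^2 - 2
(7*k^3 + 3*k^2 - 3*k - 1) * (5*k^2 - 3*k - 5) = 35*k^5 - 6*k^4 - 59*k^3 - 11*k^2 + 18*k + 5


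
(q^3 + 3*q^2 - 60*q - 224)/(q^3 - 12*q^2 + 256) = (q + 7)/(q - 8)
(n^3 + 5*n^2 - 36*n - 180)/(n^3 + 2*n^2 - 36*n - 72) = (n + 5)/(n + 2)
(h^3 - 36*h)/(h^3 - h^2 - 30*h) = (h + 6)/(h + 5)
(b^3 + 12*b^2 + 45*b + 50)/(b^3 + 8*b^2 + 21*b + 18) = (b^2 + 10*b + 25)/(b^2 + 6*b + 9)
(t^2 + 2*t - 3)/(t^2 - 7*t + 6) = (t + 3)/(t - 6)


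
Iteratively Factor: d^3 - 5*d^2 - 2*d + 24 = (d - 4)*(d^2 - d - 6) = (d - 4)*(d + 2)*(d - 3)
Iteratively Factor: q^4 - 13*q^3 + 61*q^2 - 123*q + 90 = (q - 5)*(q^3 - 8*q^2 + 21*q - 18) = (q - 5)*(q - 2)*(q^2 - 6*q + 9) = (q - 5)*(q - 3)*(q - 2)*(q - 3)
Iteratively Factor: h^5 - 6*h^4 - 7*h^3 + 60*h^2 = (h)*(h^4 - 6*h^3 - 7*h^2 + 60*h) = h*(h - 4)*(h^3 - 2*h^2 - 15*h) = h^2*(h - 4)*(h^2 - 2*h - 15) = h^2*(h - 4)*(h + 3)*(h - 5)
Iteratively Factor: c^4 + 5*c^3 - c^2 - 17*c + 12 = (c + 3)*(c^3 + 2*c^2 - 7*c + 4) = (c - 1)*(c + 3)*(c^2 + 3*c - 4) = (c - 1)^2*(c + 3)*(c + 4)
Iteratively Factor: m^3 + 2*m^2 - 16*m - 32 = (m + 2)*(m^2 - 16) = (m - 4)*(m + 2)*(m + 4)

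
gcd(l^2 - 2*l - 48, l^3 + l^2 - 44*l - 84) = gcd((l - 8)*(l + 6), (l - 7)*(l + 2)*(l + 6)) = l + 6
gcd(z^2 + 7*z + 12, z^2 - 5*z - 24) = z + 3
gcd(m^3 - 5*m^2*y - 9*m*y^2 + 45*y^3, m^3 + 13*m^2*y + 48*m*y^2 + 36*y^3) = 1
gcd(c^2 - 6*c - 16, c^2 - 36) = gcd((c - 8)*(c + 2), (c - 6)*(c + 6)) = 1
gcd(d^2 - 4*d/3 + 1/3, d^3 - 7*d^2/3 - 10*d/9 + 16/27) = d - 1/3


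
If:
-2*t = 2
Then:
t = -1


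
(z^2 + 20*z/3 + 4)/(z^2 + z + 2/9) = 3*(z + 6)/(3*z + 1)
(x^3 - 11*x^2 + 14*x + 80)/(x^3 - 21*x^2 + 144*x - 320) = (x + 2)/(x - 8)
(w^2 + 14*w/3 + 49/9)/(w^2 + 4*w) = (9*w^2 + 42*w + 49)/(9*w*(w + 4))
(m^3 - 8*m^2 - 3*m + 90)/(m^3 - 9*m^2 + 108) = (m - 5)/(m - 6)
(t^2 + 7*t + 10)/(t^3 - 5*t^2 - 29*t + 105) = (t + 2)/(t^2 - 10*t + 21)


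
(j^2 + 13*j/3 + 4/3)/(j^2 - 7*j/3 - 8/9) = 3*(j + 4)/(3*j - 8)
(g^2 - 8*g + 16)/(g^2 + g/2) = 2*(g^2 - 8*g + 16)/(g*(2*g + 1))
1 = 1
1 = 1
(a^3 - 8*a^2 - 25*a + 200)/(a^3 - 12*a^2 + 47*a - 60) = (a^2 - 3*a - 40)/(a^2 - 7*a + 12)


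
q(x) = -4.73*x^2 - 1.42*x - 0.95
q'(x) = -9.46*x - 1.42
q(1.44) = -12.80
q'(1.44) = -15.04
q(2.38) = -31.12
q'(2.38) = -23.93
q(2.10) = -24.79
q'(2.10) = -21.29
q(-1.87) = -14.83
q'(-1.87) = 16.27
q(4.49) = -102.68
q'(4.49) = -43.90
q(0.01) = -0.96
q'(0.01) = -1.51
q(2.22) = -27.41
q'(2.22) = -22.42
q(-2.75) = -32.82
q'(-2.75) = 24.60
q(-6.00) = -162.71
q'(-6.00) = 55.34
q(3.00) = -47.78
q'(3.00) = -29.80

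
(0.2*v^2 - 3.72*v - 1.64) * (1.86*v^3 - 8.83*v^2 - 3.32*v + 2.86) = 0.372*v^5 - 8.6852*v^4 + 29.1332*v^3 + 27.4036*v^2 - 5.1944*v - 4.6904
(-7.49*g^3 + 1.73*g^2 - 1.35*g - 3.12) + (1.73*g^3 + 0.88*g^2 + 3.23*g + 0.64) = -5.76*g^3 + 2.61*g^2 + 1.88*g - 2.48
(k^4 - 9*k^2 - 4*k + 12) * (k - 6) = k^5 - 6*k^4 - 9*k^3 + 50*k^2 + 36*k - 72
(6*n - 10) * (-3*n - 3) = -18*n^2 + 12*n + 30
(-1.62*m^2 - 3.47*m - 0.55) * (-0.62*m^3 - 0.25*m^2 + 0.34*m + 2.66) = 1.0044*m^5 + 2.5564*m^4 + 0.6577*m^3 - 5.3515*m^2 - 9.4172*m - 1.463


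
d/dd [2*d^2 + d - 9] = 4*d + 1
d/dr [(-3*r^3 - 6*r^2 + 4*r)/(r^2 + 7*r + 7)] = (-3*r^4 - 42*r^3 - 109*r^2 - 84*r + 28)/(r^4 + 14*r^3 + 63*r^2 + 98*r + 49)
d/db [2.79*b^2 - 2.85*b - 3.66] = 5.58*b - 2.85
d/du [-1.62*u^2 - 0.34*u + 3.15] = -3.24*u - 0.34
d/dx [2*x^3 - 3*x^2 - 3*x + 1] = 6*x^2 - 6*x - 3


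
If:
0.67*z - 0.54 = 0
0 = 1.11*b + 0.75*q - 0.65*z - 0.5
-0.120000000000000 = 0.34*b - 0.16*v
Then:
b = 0.470588235294118*v - 0.352941176470588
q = 1.8875270705297 - 0.696470588235294*v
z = 0.81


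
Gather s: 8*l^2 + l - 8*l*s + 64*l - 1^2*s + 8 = 8*l^2 + 65*l + s*(-8*l - 1) + 8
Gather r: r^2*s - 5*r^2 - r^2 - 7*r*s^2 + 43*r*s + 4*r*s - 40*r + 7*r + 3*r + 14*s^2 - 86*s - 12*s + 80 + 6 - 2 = r^2*(s - 6) + r*(-7*s^2 + 47*s - 30) + 14*s^2 - 98*s + 84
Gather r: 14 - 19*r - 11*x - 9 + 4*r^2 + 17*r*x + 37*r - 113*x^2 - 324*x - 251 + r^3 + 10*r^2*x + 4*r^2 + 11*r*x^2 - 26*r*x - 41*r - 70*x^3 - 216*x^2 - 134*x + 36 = r^3 + r^2*(10*x + 8) + r*(11*x^2 - 9*x - 23) - 70*x^3 - 329*x^2 - 469*x - 210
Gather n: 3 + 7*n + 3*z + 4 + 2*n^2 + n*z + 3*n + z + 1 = 2*n^2 + n*(z + 10) + 4*z + 8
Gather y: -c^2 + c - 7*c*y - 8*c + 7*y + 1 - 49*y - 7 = -c^2 - 7*c + y*(-7*c - 42) - 6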